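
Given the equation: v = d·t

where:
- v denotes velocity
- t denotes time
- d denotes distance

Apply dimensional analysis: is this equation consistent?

No

v (velocity) has dimensions [L T^-1].
t (time) has dimensions [T].
d (distance) has dimensions [L].

Left side: [L T^-1]
Right side: [L T]

The two sides have different dimensions, so the equation is NOT dimensionally consistent.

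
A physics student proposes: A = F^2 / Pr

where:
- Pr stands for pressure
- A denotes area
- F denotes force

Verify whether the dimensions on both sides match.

No

Pr (pressure) has dimensions [L^-1 M T^-2].
A (area) has dimensions [L^2].
F (force) has dimensions [L M T^-2].

Left side: [L^2]
Right side: [L^3 M T^-2]

The two sides have different dimensions, so the equation is NOT dimensionally consistent.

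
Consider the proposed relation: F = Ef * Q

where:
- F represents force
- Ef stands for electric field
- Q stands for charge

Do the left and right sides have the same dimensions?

Yes

F (force) has dimensions [L M T^-2].
Ef (electric field) has dimensions [I^-1 L M T^-3].
Q (charge) has dimensions [I T].

Left side: [L M T^-2]
Right side: [L M T^-2]

Both sides have the same dimensions, so the equation is dimensionally consistent.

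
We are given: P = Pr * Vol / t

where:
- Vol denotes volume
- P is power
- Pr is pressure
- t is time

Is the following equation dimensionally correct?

Yes

Vol (volume) has dimensions [L^3].
P (power) has dimensions [L^2 M T^-3].
Pr (pressure) has dimensions [L^-1 M T^-2].
t (time) has dimensions [T].

Left side: [L^2 M T^-3]
Right side: [L^2 M T^-3]

Both sides have the same dimensions, so the equation is dimensionally consistent.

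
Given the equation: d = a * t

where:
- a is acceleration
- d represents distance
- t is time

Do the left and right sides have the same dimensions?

No

a (acceleration) has dimensions [L T^-2].
d (distance) has dimensions [L].
t (time) has dimensions [T].

Left side: [L]
Right side: [L T^-1]

The two sides have different dimensions, so the equation is NOT dimensionally consistent.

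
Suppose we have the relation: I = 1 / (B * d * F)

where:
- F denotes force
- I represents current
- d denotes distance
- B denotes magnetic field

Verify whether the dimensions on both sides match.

No

F (force) has dimensions [L M T^-2].
I (current) has dimensions [I].
d (distance) has dimensions [L].
B (magnetic field) has dimensions [I^-1 M T^-2].

Left side: [I]
Right side: [I L^-2 M^-2 T^4]

The two sides have different dimensions, so the equation is NOT dimensionally consistent.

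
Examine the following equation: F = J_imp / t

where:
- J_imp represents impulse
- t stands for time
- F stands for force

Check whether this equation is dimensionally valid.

Yes

J_imp (impulse) has dimensions [L M T^-1].
t (time) has dimensions [T].
F (force) has dimensions [L M T^-2].

Left side: [L M T^-2]
Right side: [L M T^-2]

Both sides have the same dimensions, so the equation is dimensionally consistent.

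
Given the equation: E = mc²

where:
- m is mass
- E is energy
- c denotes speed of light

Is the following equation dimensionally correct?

Yes

m (mass) has dimensions [M].
E (energy) has dimensions [L^2 M T^-2].
c (speed of light) has dimensions [L T^-1].

Left side: [L^2 M T^-2]
Right side: [L^2 M T^-2]

Both sides have the same dimensions, so the equation is dimensionally consistent.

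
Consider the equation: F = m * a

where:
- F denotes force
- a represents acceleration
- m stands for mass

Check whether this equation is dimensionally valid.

Yes

F (force) has dimensions [L M T^-2].
a (acceleration) has dimensions [L T^-2].
m (mass) has dimensions [M].

Left side: [L M T^-2]
Right side: [L M T^-2]

Both sides have the same dimensions, so the equation is dimensionally consistent.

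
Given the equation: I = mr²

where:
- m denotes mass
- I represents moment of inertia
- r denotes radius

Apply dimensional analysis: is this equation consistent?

Yes

m (mass) has dimensions [M].
I (moment of inertia) has dimensions [L^2 M].
r (radius) has dimensions [L].

Left side: [L^2 M]
Right side: [L^2 M]

Both sides have the same dimensions, so the equation is dimensionally consistent.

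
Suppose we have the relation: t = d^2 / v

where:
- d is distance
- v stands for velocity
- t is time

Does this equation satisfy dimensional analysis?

No

d (distance) has dimensions [L].
v (velocity) has dimensions [L T^-1].
t (time) has dimensions [T].

Left side: [T]
Right side: [L T]

The two sides have different dimensions, so the equation is NOT dimensionally consistent.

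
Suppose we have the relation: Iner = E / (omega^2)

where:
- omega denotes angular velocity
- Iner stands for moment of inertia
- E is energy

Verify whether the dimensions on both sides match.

Yes

omega (angular velocity) has dimensions [T^-1].
Iner (moment of inertia) has dimensions [L^2 M].
E (energy) has dimensions [L^2 M T^-2].

Left side: [L^2 M]
Right side: [L^2 M]

Both sides have the same dimensions, so the equation is dimensionally consistent.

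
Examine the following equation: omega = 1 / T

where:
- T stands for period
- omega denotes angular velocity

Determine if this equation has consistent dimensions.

Yes

T (period) has dimensions [T].
omega (angular velocity) has dimensions [T^-1].

Left side: [T^-1]
Right side: [T^-1]

Both sides have the same dimensions, so the equation is dimensionally consistent.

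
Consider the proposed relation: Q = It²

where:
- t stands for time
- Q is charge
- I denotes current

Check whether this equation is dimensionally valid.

No

t (time) has dimensions [T].
Q (charge) has dimensions [I T].
I (current) has dimensions [I].

Left side: [I T]
Right side: [I T^2]

The two sides have different dimensions, so the equation is NOT dimensionally consistent.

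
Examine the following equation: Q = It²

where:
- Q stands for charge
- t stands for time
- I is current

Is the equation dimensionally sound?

No

Q (charge) has dimensions [I T].
t (time) has dimensions [T].
I (current) has dimensions [I].

Left side: [I T]
Right side: [I T^2]

The two sides have different dimensions, so the equation is NOT dimensionally consistent.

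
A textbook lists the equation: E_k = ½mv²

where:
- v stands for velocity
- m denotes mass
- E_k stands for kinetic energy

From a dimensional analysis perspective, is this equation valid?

Yes

v (velocity) has dimensions [L T^-1].
m (mass) has dimensions [M].
E_k (kinetic energy) has dimensions [L^2 M T^-2].

Left side: [L^2 M T^-2]
Right side: [L^2 M T^-2]

Both sides have the same dimensions, so the equation is dimensionally consistent.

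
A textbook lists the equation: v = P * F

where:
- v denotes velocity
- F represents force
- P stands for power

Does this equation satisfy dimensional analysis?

No

v (velocity) has dimensions [L T^-1].
F (force) has dimensions [L M T^-2].
P (power) has dimensions [L^2 M T^-3].

Left side: [L T^-1]
Right side: [L^3 M^2 T^-5]

The two sides have different dimensions, so the equation is NOT dimensionally consistent.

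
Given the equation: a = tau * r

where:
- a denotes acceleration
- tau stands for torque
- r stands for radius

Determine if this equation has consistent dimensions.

No

a (acceleration) has dimensions [L T^-2].
tau (torque) has dimensions [L^2 M T^-2].
r (radius) has dimensions [L].

Left side: [L T^-2]
Right side: [L^3 M T^-2]

The two sides have different dimensions, so the equation is NOT dimensionally consistent.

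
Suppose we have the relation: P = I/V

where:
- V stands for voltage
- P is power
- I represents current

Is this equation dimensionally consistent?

No

V (voltage) has dimensions [I^-1 L^2 M T^-3].
P (power) has dimensions [L^2 M T^-3].
I (current) has dimensions [I].

Left side: [L^2 M T^-3]
Right side: [I^2 L^-2 M^-1 T^3]

The two sides have different dimensions, so the equation is NOT dimensionally consistent.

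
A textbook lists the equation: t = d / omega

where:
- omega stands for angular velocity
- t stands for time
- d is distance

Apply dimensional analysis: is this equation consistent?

No

omega (angular velocity) has dimensions [T^-1].
t (time) has dimensions [T].
d (distance) has dimensions [L].

Left side: [T]
Right side: [L T]

The two sides have different dimensions, so the equation is NOT dimensionally consistent.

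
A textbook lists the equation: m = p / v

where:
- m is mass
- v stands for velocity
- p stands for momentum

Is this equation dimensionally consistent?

Yes

m (mass) has dimensions [M].
v (velocity) has dimensions [L T^-1].
p (momentum) has dimensions [L M T^-1].

Left side: [M]
Right side: [M]

Both sides have the same dimensions, so the equation is dimensionally consistent.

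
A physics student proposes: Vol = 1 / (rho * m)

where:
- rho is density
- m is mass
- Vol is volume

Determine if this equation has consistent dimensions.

No

rho (density) has dimensions [L^-3 M].
m (mass) has dimensions [M].
Vol (volume) has dimensions [L^3].

Left side: [L^3]
Right side: [L^3 M^-2]

The two sides have different dimensions, so the equation is NOT dimensionally consistent.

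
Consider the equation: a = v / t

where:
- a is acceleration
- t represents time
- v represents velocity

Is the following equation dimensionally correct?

Yes

a (acceleration) has dimensions [L T^-2].
t (time) has dimensions [T].
v (velocity) has dimensions [L T^-1].

Left side: [L T^-2]
Right side: [L T^-2]

Both sides have the same dimensions, so the equation is dimensionally consistent.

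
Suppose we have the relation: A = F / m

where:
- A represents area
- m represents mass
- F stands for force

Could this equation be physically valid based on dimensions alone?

No

A (area) has dimensions [L^2].
m (mass) has dimensions [M].
F (force) has dimensions [L M T^-2].

Left side: [L^2]
Right side: [L T^-2]

The two sides have different dimensions, so the equation is NOT dimensionally consistent.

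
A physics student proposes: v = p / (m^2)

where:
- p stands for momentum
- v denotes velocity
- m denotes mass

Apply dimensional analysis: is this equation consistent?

No

p (momentum) has dimensions [L M T^-1].
v (velocity) has dimensions [L T^-1].
m (mass) has dimensions [M].

Left side: [L T^-1]
Right side: [L M^-1 T^-1]

The two sides have different dimensions, so the equation is NOT dimensionally consistent.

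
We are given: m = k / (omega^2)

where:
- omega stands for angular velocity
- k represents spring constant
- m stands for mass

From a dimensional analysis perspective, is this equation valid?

Yes

omega (angular velocity) has dimensions [T^-1].
k (spring constant) has dimensions [M T^-2].
m (mass) has dimensions [M].

Left side: [M]
Right side: [M]

Both sides have the same dimensions, so the equation is dimensionally consistent.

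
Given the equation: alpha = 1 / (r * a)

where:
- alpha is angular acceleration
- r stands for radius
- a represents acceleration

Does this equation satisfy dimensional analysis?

No

alpha (angular acceleration) has dimensions [T^-2].
r (radius) has dimensions [L].
a (acceleration) has dimensions [L T^-2].

Left side: [T^-2]
Right side: [L^-2 T^2]

The two sides have different dimensions, so the equation is NOT dimensionally consistent.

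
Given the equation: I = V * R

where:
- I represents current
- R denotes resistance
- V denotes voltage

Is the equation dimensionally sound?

No

I (current) has dimensions [I].
R (resistance) has dimensions [I^-2 L^2 M T^-3].
V (voltage) has dimensions [I^-1 L^2 M T^-3].

Left side: [I]
Right side: [I^-3 L^4 M^2 T^-6]

The two sides have different dimensions, so the equation is NOT dimensionally consistent.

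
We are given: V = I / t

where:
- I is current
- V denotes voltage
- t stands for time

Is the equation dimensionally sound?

No

I (current) has dimensions [I].
V (voltage) has dimensions [I^-1 L^2 M T^-3].
t (time) has dimensions [T].

Left side: [I^-1 L^2 M T^-3]
Right side: [I T^-1]

The two sides have different dimensions, so the equation is NOT dimensionally consistent.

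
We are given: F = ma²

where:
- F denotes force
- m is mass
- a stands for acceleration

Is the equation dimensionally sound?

No

F (force) has dimensions [L M T^-2].
m (mass) has dimensions [M].
a (acceleration) has dimensions [L T^-2].

Left side: [L M T^-2]
Right side: [L^2 M T^-4]

The two sides have different dimensions, so the equation is NOT dimensionally consistent.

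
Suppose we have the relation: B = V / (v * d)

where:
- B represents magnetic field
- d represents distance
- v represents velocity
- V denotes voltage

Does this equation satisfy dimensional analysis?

Yes

B (magnetic field) has dimensions [I^-1 M T^-2].
d (distance) has dimensions [L].
v (velocity) has dimensions [L T^-1].
V (voltage) has dimensions [I^-1 L^2 M T^-3].

Left side: [I^-1 M T^-2]
Right side: [I^-1 M T^-2]

Both sides have the same dimensions, so the equation is dimensionally consistent.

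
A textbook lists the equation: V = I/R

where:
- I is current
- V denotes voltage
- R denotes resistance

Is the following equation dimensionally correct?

No

I (current) has dimensions [I].
V (voltage) has dimensions [I^-1 L^2 M T^-3].
R (resistance) has dimensions [I^-2 L^2 M T^-3].

Left side: [I^-1 L^2 M T^-3]
Right side: [I^3 L^-2 M^-1 T^3]

The two sides have different dimensions, so the equation is NOT dimensionally consistent.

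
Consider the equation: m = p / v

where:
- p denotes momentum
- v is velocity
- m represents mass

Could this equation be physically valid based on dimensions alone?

Yes

p (momentum) has dimensions [L M T^-1].
v (velocity) has dimensions [L T^-1].
m (mass) has dimensions [M].

Left side: [M]
Right side: [M]

Both sides have the same dimensions, so the equation is dimensionally consistent.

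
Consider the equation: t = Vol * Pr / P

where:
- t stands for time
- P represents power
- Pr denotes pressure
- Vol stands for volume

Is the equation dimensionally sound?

Yes

t (time) has dimensions [T].
P (power) has dimensions [L^2 M T^-3].
Pr (pressure) has dimensions [L^-1 M T^-2].
Vol (volume) has dimensions [L^3].

Left side: [T]
Right side: [T]

Both sides have the same dimensions, so the equation is dimensionally consistent.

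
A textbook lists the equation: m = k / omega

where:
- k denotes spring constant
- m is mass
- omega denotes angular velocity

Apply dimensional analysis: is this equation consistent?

No

k (spring constant) has dimensions [M T^-2].
m (mass) has dimensions [M].
omega (angular velocity) has dimensions [T^-1].

Left side: [M]
Right side: [M T^-1]

The two sides have different dimensions, so the equation is NOT dimensionally consistent.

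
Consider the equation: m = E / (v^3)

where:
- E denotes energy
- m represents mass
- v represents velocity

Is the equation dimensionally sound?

No

E (energy) has dimensions [L^2 M T^-2].
m (mass) has dimensions [M].
v (velocity) has dimensions [L T^-1].

Left side: [M]
Right side: [L^-1 M T]

The two sides have different dimensions, so the equation is NOT dimensionally consistent.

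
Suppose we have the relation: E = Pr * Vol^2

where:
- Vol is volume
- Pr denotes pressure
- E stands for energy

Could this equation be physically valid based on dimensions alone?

No

Vol (volume) has dimensions [L^3].
Pr (pressure) has dimensions [L^-1 M T^-2].
E (energy) has dimensions [L^2 M T^-2].

Left side: [L^2 M T^-2]
Right side: [L^5 M T^-2]

The two sides have different dimensions, so the equation is NOT dimensionally consistent.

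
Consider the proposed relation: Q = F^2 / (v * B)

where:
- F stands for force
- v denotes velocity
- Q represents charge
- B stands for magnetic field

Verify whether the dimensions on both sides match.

No

F (force) has dimensions [L M T^-2].
v (velocity) has dimensions [L T^-1].
Q (charge) has dimensions [I T].
B (magnetic field) has dimensions [I^-1 M T^-2].

Left side: [I T]
Right side: [I L M T^-1]

The two sides have different dimensions, so the equation is NOT dimensionally consistent.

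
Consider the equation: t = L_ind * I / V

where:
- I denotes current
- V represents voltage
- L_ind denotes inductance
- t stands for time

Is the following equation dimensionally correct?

Yes

I (current) has dimensions [I].
V (voltage) has dimensions [I^-1 L^2 M T^-3].
L_ind (inductance) has dimensions [I^-2 L^2 M T^-2].
t (time) has dimensions [T].

Left side: [T]
Right side: [T]

Both sides have the same dimensions, so the equation is dimensionally consistent.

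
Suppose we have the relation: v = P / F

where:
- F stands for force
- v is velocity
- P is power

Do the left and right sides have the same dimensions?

Yes

F (force) has dimensions [L M T^-2].
v (velocity) has dimensions [L T^-1].
P (power) has dimensions [L^2 M T^-3].

Left side: [L T^-1]
Right side: [L T^-1]

Both sides have the same dimensions, so the equation is dimensionally consistent.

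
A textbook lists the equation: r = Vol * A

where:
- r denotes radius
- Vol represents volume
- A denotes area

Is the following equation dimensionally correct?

No

r (radius) has dimensions [L].
Vol (volume) has dimensions [L^3].
A (area) has dimensions [L^2].

Left side: [L]
Right side: [L^5]

The two sides have different dimensions, so the equation is NOT dimensionally consistent.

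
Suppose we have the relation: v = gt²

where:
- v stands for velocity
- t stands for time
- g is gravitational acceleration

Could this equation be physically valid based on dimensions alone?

No

v (velocity) has dimensions [L T^-1].
t (time) has dimensions [T].
g (gravitational acceleration) has dimensions [L T^-2].

Left side: [L T^-1]
Right side: [L]

The two sides have different dimensions, so the equation is NOT dimensionally consistent.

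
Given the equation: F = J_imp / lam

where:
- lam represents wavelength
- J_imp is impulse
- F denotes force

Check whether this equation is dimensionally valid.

No

lam (wavelength) has dimensions [L].
J_imp (impulse) has dimensions [L M T^-1].
F (force) has dimensions [L M T^-2].

Left side: [L M T^-2]
Right side: [M T^-1]

The two sides have different dimensions, so the equation is NOT dimensionally consistent.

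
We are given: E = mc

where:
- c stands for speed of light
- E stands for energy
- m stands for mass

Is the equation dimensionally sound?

No

c (speed of light) has dimensions [L T^-1].
E (energy) has dimensions [L^2 M T^-2].
m (mass) has dimensions [M].

Left side: [L^2 M T^-2]
Right side: [L M T^-1]

The two sides have different dimensions, so the equation is NOT dimensionally consistent.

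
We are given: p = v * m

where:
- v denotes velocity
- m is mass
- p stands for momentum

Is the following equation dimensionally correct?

Yes

v (velocity) has dimensions [L T^-1].
m (mass) has dimensions [M].
p (momentum) has dimensions [L M T^-1].

Left side: [L M T^-1]
Right side: [L M T^-1]

Both sides have the same dimensions, so the equation is dimensionally consistent.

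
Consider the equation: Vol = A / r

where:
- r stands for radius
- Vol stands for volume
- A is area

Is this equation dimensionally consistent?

No

r (radius) has dimensions [L].
Vol (volume) has dimensions [L^3].
A (area) has dimensions [L^2].

Left side: [L^3]
Right side: [L]

The two sides have different dimensions, so the equation is NOT dimensionally consistent.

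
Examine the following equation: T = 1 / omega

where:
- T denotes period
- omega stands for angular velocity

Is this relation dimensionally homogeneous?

Yes

T (period) has dimensions [T].
omega (angular velocity) has dimensions [T^-1].

Left side: [T]
Right side: [T]

Both sides have the same dimensions, so the equation is dimensionally consistent.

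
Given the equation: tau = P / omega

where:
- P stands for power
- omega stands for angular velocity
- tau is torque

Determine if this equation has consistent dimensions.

Yes

P (power) has dimensions [L^2 M T^-3].
omega (angular velocity) has dimensions [T^-1].
tau (torque) has dimensions [L^2 M T^-2].

Left side: [L^2 M T^-2]
Right side: [L^2 M T^-2]

Both sides have the same dimensions, so the equation is dimensionally consistent.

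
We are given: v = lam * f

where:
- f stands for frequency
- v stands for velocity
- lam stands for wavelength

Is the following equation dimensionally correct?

Yes

f (frequency) has dimensions [T^-1].
v (velocity) has dimensions [L T^-1].
lam (wavelength) has dimensions [L].

Left side: [L T^-1]
Right side: [L T^-1]

Both sides have the same dimensions, so the equation is dimensionally consistent.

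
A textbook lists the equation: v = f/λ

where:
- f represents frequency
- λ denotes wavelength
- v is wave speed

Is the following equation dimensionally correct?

No

f (frequency) has dimensions [T^-1].
λ (wavelength) has dimensions [L].
v (wave speed) has dimensions [L T^-1].

Left side: [L T^-1]
Right side: [L^-1 T^-1]

The two sides have different dimensions, so the equation is NOT dimensionally consistent.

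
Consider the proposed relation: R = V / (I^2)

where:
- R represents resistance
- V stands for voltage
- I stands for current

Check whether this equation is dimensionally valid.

No

R (resistance) has dimensions [I^-2 L^2 M T^-3].
V (voltage) has dimensions [I^-1 L^2 M T^-3].
I (current) has dimensions [I].

Left side: [I^-2 L^2 M T^-3]
Right side: [I^-3 L^2 M T^-3]

The two sides have different dimensions, so the equation is NOT dimensionally consistent.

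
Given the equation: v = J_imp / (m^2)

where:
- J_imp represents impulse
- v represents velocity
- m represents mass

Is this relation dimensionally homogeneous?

No

J_imp (impulse) has dimensions [L M T^-1].
v (velocity) has dimensions [L T^-1].
m (mass) has dimensions [M].

Left side: [L T^-1]
Right side: [L M^-1 T^-1]

The two sides have different dimensions, so the equation is NOT dimensionally consistent.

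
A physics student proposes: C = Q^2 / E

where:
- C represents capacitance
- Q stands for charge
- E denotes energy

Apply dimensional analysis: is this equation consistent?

Yes

C (capacitance) has dimensions [I^2 L^-2 M^-1 T^4].
Q (charge) has dimensions [I T].
E (energy) has dimensions [L^2 M T^-2].

Left side: [I^2 L^-2 M^-1 T^4]
Right side: [I^2 L^-2 M^-1 T^4]

Both sides have the same dimensions, so the equation is dimensionally consistent.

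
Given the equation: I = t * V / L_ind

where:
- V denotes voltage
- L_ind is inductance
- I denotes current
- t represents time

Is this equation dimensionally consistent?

Yes

V (voltage) has dimensions [I^-1 L^2 M T^-3].
L_ind (inductance) has dimensions [I^-2 L^2 M T^-2].
I (current) has dimensions [I].
t (time) has dimensions [T].

Left side: [I]
Right side: [I]

Both sides have the same dimensions, so the equation is dimensionally consistent.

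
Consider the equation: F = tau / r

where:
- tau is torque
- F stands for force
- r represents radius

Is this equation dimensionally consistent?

Yes

tau (torque) has dimensions [L^2 M T^-2].
F (force) has dimensions [L M T^-2].
r (radius) has dimensions [L].

Left side: [L M T^-2]
Right side: [L M T^-2]

Both sides have the same dimensions, so the equation is dimensionally consistent.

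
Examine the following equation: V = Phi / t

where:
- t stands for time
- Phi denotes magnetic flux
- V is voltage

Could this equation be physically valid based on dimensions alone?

Yes

t (time) has dimensions [T].
Phi (magnetic flux) has dimensions [I^-1 L^2 M T^-2].
V (voltage) has dimensions [I^-1 L^2 M T^-3].

Left side: [I^-1 L^2 M T^-3]
Right side: [I^-1 L^2 M T^-3]

Both sides have the same dimensions, so the equation is dimensionally consistent.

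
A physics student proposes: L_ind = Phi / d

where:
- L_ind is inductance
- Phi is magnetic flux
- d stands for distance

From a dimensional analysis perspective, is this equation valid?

No

L_ind (inductance) has dimensions [I^-2 L^2 M T^-2].
Phi (magnetic flux) has dimensions [I^-1 L^2 M T^-2].
d (distance) has dimensions [L].

Left side: [I^-2 L^2 M T^-2]
Right side: [I^-1 L M T^-2]

The two sides have different dimensions, so the equation is NOT dimensionally consistent.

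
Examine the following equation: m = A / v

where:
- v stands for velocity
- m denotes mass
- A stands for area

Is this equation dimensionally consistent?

No

v (velocity) has dimensions [L T^-1].
m (mass) has dimensions [M].
A (area) has dimensions [L^2].

Left side: [M]
Right side: [L T]

The two sides have different dimensions, so the equation is NOT dimensionally consistent.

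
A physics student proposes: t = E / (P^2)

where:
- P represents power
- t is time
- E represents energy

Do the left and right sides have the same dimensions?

No

P (power) has dimensions [L^2 M T^-3].
t (time) has dimensions [T].
E (energy) has dimensions [L^2 M T^-2].

Left side: [T]
Right side: [L^-2 M^-1 T^4]

The two sides have different dimensions, so the equation is NOT dimensionally consistent.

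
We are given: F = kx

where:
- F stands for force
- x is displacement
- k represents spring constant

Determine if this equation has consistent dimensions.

Yes

F (force) has dimensions [L M T^-2].
x (displacement) has dimensions [L].
k (spring constant) has dimensions [M T^-2].

Left side: [L M T^-2]
Right side: [L M T^-2]

Both sides have the same dimensions, so the equation is dimensionally consistent.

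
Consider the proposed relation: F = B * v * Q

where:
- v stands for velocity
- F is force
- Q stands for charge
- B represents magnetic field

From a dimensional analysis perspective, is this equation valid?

Yes

v (velocity) has dimensions [L T^-1].
F (force) has dimensions [L M T^-2].
Q (charge) has dimensions [I T].
B (magnetic field) has dimensions [I^-1 M T^-2].

Left side: [L M T^-2]
Right side: [L M T^-2]

Both sides have the same dimensions, so the equation is dimensionally consistent.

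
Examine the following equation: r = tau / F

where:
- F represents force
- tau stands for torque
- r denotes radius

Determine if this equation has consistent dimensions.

Yes

F (force) has dimensions [L M T^-2].
tau (torque) has dimensions [L^2 M T^-2].
r (radius) has dimensions [L].

Left side: [L]
Right side: [L]

Both sides have the same dimensions, so the equation is dimensionally consistent.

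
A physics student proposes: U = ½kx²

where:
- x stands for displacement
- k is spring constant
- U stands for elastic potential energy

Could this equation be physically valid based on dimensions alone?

Yes

x (displacement) has dimensions [L].
k (spring constant) has dimensions [M T^-2].
U (elastic potential energy) has dimensions [L^2 M T^-2].

Left side: [L^2 M T^-2]
Right side: [L^2 M T^-2]

Both sides have the same dimensions, so the equation is dimensionally consistent.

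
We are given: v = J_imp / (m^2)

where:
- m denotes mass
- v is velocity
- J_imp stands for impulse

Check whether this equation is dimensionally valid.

No

m (mass) has dimensions [M].
v (velocity) has dimensions [L T^-1].
J_imp (impulse) has dimensions [L M T^-1].

Left side: [L T^-1]
Right side: [L M^-1 T^-1]

The two sides have different dimensions, so the equation is NOT dimensionally consistent.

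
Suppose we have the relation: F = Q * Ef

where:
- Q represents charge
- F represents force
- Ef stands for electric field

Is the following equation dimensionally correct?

Yes

Q (charge) has dimensions [I T].
F (force) has dimensions [L M T^-2].
Ef (electric field) has dimensions [I^-1 L M T^-3].

Left side: [L M T^-2]
Right side: [L M T^-2]

Both sides have the same dimensions, so the equation is dimensionally consistent.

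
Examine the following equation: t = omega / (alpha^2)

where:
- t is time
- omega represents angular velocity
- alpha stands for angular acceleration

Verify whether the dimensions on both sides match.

No

t (time) has dimensions [T].
omega (angular velocity) has dimensions [T^-1].
alpha (angular acceleration) has dimensions [T^-2].

Left side: [T]
Right side: [T^3]

The two sides have different dimensions, so the equation is NOT dimensionally consistent.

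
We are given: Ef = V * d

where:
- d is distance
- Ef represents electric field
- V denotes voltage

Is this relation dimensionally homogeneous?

No

d (distance) has dimensions [L].
Ef (electric field) has dimensions [I^-1 L M T^-3].
V (voltage) has dimensions [I^-1 L^2 M T^-3].

Left side: [I^-1 L M T^-3]
Right side: [I^-1 L^3 M T^-3]

The two sides have different dimensions, so the equation is NOT dimensionally consistent.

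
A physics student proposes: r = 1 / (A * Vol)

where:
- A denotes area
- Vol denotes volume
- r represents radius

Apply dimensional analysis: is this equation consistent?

No

A (area) has dimensions [L^2].
Vol (volume) has dimensions [L^3].
r (radius) has dimensions [L].

Left side: [L]
Right side: [L^-5]

The two sides have different dimensions, so the equation is NOT dimensionally consistent.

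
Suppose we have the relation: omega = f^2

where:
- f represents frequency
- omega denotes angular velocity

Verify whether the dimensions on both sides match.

No

f (frequency) has dimensions [T^-1].
omega (angular velocity) has dimensions [T^-1].

Left side: [T^-1]
Right side: [T^-2]

The two sides have different dimensions, so the equation is NOT dimensionally consistent.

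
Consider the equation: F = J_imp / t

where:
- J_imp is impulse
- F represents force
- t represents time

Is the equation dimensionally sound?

Yes

J_imp (impulse) has dimensions [L M T^-1].
F (force) has dimensions [L M T^-2].
t (time) has dimensions [T].

Left side: [L M T^-2]
Right side: [L M T^-2]

Both sides have the same dimensions, so the equation is dimensionally consistent.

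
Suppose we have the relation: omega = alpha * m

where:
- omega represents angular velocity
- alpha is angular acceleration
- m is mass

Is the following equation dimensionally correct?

No

omega (angular velocity) has dimensions [T^-1].
alpha (angular acceleration) has dimensions [T^-2].
m (mass) has dimensions [M].

Left side: [T^-1]
Right side: [M T^-2]

The two sides have different dimensions, so the equation is NOT dimensionally consistent.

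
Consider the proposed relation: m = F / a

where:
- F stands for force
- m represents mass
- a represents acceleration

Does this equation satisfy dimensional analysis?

Yes

F (force) has dimensions [L M T^-2].
m (mass) has dimensions [M].
a (acceleration) has dimensions [L T^-2].

Left side: [M]
Right side: [M]

Both sides have the same dimensions, so the equation is dimensionally consistent.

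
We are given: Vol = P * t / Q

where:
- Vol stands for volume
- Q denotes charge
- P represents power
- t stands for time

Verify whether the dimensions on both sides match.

No

Vol (volume) has dimensions [L^3].
Q (charge) has dimensions [I T].
P (power) has dimensions [L^2 M T^-3].
t (time) has dimensions [T].

Left side: [L^3]
Right side: [I^-1 L^2 M T^-3]

The two sides have different dimensions, so the equation is NOT dimensionally consistent.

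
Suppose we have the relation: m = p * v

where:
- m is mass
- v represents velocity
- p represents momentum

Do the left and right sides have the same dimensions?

No

m (mass) has dimensions [M].
v (velocity) has dimensions [L T^-1].
p (momentum) has dimensions [L M T^-1].

Left side: [M]
Right side: [L^2 M T^-2]

The two sides have different dimensions, so the equation is NOT dimensionally consistent.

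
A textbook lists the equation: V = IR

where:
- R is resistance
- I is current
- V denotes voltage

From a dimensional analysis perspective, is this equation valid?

Yes

R (resistance) has dimensions [I^-2 L^2 M T^-3].
I (current) has dimensions [I].
V (voltage) has dimensions [I^-1 L^2 M T^-3].

Left side: [I^-1 L^2 M T^-3]
Right side: [I^-1 L^2 M T^-3]

Both sides have the same dimensions, so the equation is dimensionally consistent.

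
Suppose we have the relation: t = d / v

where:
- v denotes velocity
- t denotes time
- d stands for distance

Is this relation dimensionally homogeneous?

Yes

v (velocity) has dimensions [L T^-1].
t (time) has dimensions [T].
d (distance) has dimensions [L].

Left side: [T]
Right side: [T]

Both sides have the same dimensions, so the equation is dimensionally consistent.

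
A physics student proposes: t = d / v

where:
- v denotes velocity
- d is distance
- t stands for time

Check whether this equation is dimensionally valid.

Yes

v (velocity) has dimensions [L T^-1].
d (distance) has dimensions [L].
t (time) has dimensions [T].

Left side: [T]
Right side: [T]

Both sides have the same dimensions, so the equation is dimensionally consistent.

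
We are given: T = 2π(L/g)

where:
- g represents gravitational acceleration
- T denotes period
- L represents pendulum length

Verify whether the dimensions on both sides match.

No

g (gravitational acceleration) has dimensions [L T^-2].
T (period) has dimensions [T].
L (pendulum length) has dimensions [L].

Left side: [T]
Right side: [T^2]

The two sides have different dimensions, so the equation is NOT dimensionally consistent.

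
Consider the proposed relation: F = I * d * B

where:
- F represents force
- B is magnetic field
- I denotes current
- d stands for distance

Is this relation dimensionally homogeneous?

Yes

F (force) has dimensions [L M T^-2].
B (magnetic field) has dimensions [I^-1 M T^-2].
I (current) has dimensions [I].
d (distance) has dimensions [L].

Left side: [L M T^-2]
Right side: [L M T^-2]

Both sides have the same dimensions, so the equation is dimensionally consistent.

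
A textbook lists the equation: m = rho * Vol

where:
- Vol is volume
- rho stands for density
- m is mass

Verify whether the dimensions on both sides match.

Yes

Vol (volume) has dimensions [L^3].
rho (density) has dimensions [L^-3 M].
m (mass) has dimensions [M].

Left side: [M]
Right side: [M]

Both sides have the same dimensions, so the equation is dimensionally consistent.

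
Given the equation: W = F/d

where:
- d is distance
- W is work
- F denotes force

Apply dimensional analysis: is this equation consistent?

No

d (distance) has dimensions [L].
W (work) has dimensions [L^2 M T^-2].
F (force) has dimensions [L M T^-2].

Left side: [L^2 M T^-2]
Right side: [M T^-2]

The two sides have different dimensions, so the equation is NOT dimensionally consistent.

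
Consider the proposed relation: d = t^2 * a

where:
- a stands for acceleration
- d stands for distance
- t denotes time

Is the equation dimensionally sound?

Yes

a (acceleration) has dimensions [L T^-2].
d (distance) has dimensions [L].
t (time) has dimensions [T].

Left side: [L]
Right side: [L]

Both sides have the same dimensions, so the equation is dimensionally consistent.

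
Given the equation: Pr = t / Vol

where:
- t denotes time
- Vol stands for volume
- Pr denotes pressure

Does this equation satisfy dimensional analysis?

No

t (time) has dimensions [T].
Vol (volume) has dimensions [L^3].
Pr (pressure) has dimensions [L^-1 M T^-2].

Left side: [L^-1 M T^-2]
Right side: [L^-3 T]

The two sides have different dimensions, so the equation is NOT dimensionally consistent.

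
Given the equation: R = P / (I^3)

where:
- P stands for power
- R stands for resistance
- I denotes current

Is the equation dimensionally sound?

No

P (power) has dimensions [L^2 M T^-3].
R (resistance) has dimensions [I^-2 L^2 M T^-3].
I (current) has dimensions [I].

Left side: [I^-2 L^2 M T^-3]
Right side: [I^-3 L^2 M T^-3]

The two sides have different dimensions, so the equation is NOT dimensionally consistent.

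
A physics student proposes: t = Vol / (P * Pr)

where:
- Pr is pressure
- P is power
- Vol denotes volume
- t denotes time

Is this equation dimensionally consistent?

No

Pr (pressure) has dimensions [L^-1 M T^-2].
P (power) has dimensions [L^2 M T^-3].
Vol (volume) has dimensions [L^3].
t (time) has dimensions [T].

Left side: [T]
Right side: [L^2 M^-2 T^5]

The two sides have different dimensions, so the equation is NOT dimensionally consistent.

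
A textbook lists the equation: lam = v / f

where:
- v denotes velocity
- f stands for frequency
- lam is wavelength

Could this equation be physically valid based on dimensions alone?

Yes

v (velocity) has dimensions [L T^-1].
f (frequency) has dimensions [T^-1].
lam (wavelength) has dimensions [L].

Left side: [L]
Right side: [L]

Both sides have the same dimensions, so the equation is dimensionally consistent.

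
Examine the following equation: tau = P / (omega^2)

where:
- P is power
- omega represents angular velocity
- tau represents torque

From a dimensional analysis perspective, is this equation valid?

No

P (power) has dimensions [L^2 M T^-3].
omega (angular velocity) has dimensions [T^-1].
tau (torque) has dimensions [L^2 M T^-2].

Left side: [L^2 M T^-2]
Right side: [L^2 M T^-1]

The two sides have different dimensions, so the equation is NOT dimensionally consistent.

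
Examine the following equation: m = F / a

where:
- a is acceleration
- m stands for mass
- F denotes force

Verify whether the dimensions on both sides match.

Yes

a (acceleration) has dimensions [L T^-2].
m (mass) has dimensions [M].
F (force) has dimensions [L M T^-2].

Left side: [M]
Right side: [M]

Both sides have the same dimensions, so the equation is dimensionally consistent.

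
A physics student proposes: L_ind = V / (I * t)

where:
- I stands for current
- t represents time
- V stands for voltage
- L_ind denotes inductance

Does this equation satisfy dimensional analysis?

No

I (current) has dimensions [I].
t (time) has dimensions [T].
V (voltage) has dimensions [I^-1 L^2 M T^-3].
L_ind (inductance) has dimensions [I^-2 L^2 M T^-2].

Left side: [I^-2 L^2 M T^-2]
Right side: [I^-2 L^2 M T^-4]

The two sides have different dimensions, so the equation is NOT dimensionally consistent.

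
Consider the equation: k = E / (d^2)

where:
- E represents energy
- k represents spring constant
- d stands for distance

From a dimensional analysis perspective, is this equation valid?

Yes

E (energy) has dimensions [L^2 M T^-2].
k (spring constant) has dimensions [M T^-2].
d (distance) has dimensions [L].

Left side: [M T^-2]
Right side: [M T^-2]

Both sides have the same dimensions, so the equation is dimensionally consistent.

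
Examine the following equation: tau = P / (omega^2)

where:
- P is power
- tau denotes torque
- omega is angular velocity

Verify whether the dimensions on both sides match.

No

P (power) has dimensions [L^2 M T^-3].
tau (torque) has dimensions [L^2 M T^-2].
omega (angular velocity) has dimensions [T^-1].

Left side: [L^2 M T^-2]
Right side: [L^2 M T^-1]

The two sides have different dimensions, so the equation is NOT dimensionally consistent.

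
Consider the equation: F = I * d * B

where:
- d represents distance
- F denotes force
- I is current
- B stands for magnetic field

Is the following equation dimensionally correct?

Yes

d (distance) has dimensions [L].
F (force) has dimensions [L M T^-2].
I (current) has dimensions [I].
B (magnetic field) has dimensions [I^-1 M T^-2].

Left side: [L M T^-2]
Right side: [L M T^-2]

Both sides have the same dimensions, so the equation is dimensionally consistent.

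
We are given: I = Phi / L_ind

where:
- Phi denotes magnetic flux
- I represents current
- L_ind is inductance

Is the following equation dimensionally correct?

Yes

Phi (magnetic flux) has dimensions [I^-1 L^2 M T^-2].
I (current) has dimensions [I].
L_ind (inductance) has dimensions [I^-2 L^2 M T^-2].

Left side: [I]
Right side: [I]

Both sides have the same dimensions, so the equation is dimensionally consistent.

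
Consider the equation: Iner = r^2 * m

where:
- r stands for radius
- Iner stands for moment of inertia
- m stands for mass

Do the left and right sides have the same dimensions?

Yes

r (radius) has dimensions [L].
Iner (moment of inertia) has dimensions [L^2 M].
m (mass) has dimensions [M].

Left side: [L^2 M]
Right side: [L^2 M]

Both sides have the same dimensions, so the equation is dimensionally consistent.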